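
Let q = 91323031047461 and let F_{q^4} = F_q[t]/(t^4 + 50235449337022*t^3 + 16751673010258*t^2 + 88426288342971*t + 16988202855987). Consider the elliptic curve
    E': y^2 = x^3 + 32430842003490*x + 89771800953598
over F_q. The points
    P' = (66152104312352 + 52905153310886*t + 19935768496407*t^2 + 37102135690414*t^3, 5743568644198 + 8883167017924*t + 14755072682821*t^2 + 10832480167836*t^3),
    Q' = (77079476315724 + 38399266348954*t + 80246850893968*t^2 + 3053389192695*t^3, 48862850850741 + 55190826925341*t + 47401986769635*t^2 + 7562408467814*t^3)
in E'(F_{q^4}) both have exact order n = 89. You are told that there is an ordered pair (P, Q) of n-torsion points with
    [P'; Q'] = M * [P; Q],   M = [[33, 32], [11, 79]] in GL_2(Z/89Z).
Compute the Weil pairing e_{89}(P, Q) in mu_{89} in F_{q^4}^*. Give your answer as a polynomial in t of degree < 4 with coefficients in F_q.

Since e_{89}(P,P)=e_{89}(Q,Q)=1 and e_{89}(Q,P)=e_{89}(P,Q)^{-1}, expanding e_{89}(33*P + 32*Q,11*P + 79*Q) leaves e(P,Q)^det(M).
So e_{89}(P,Q) = e_{89}(P',Q')^{3}, since 30*3 = 1 mod 89.
7-bit Miller (1011001) on E'/F_{91323031047461} with a'=32430842003490, b'=89771800953598: accumulate tangent/chord ratios at Q'+S and P'+S'.
Miller gives e_{89}(P',Q') = 24713965337380 + 18151495873012*t + 79685966948740*t^2 + 32028974293406*t^3 in F_{91323031047461^4}.
Finally e_{89}(P,Q) = 64355428350022 + 70917844774452*t + 4586567674442*t^2 + 4872715432570*t^3.

64355428350022 + 70917844774452*t + 4586567674442*t^2 + 4872715432570*t^3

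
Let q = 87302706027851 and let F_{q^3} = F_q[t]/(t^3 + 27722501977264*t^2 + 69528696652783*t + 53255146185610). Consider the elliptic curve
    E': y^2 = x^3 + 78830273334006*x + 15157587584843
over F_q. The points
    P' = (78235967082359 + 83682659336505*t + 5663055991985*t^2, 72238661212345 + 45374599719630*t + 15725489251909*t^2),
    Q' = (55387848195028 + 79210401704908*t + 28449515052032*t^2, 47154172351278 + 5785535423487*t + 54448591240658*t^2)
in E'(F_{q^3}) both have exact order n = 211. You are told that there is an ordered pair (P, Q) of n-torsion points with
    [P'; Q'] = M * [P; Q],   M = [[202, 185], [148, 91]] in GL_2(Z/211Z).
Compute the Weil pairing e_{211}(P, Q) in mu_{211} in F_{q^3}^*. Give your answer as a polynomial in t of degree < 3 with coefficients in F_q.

e_{211}(aP+bQ,cP+dQ) = e_{211}(P,Q)^(ad-bc); with (a,b,c,d)=(202,185,148,91) this gives the det-211 law.
Hence e(P,Q) = e(P',Q')^{166} where 166 = 75^{-1} mod 211.
Run Miller on y^2=x^3+78830273334006*x+15157587584843 over F_{87302706027851}: ladder 11010011 (8 bits); e = f_P(D_Q)/f_Q(D_P).
Miller gives e_{211}(P',Q') = 40477611670626 + 455525700439*t + 734688926585*t^2 in F_{87302706027851^3}.
Finally e_{211}(P,Q) = 14289591423739 + 14819925505385*t + 70753215236643*t^2.

14289591423739 + 14819925505385*t + 70753215236643*t^2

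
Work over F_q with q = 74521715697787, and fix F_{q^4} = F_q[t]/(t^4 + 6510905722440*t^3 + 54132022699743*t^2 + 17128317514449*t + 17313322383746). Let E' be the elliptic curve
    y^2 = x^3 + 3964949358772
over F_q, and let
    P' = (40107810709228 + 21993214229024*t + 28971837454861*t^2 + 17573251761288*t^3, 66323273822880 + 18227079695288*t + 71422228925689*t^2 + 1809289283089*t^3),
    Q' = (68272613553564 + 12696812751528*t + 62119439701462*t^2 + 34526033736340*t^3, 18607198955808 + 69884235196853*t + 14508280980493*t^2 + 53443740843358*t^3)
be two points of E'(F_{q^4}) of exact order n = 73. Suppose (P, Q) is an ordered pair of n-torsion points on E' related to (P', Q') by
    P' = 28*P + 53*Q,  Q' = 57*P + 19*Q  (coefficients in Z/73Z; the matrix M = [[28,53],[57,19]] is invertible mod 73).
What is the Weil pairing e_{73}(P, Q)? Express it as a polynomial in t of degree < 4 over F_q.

15871368170094 + 59746314193894*t + 34245046169409*t^2 + 72054628645152*t^3

Under M = [[28,53],[57,19]] in GL_2(Z/73), e_{73}(P',Q') = e_{73}(P,Q)^(28*19-53*57 mod 73).
Hence e(P,Q) = e(P',Q')^{52} where 52 = 66^{-1} mod 73.
Build f_{73,P'} and f_{73,Q'} via the 7-bit ladder of 73=1001001_2; evaluate at shifted divisors; quotient in F_{74521715697787^4}.
So e_{73}(P',Q') = 41767389779252 + 43698076483640*t + 42756442549164*t^2 + 34038524312524*t^3.
Thus e_{73}(P,Q) = 15871368170094 + 59746314193894*t + 34245046169409*t^2 + 72054628645152*t^3.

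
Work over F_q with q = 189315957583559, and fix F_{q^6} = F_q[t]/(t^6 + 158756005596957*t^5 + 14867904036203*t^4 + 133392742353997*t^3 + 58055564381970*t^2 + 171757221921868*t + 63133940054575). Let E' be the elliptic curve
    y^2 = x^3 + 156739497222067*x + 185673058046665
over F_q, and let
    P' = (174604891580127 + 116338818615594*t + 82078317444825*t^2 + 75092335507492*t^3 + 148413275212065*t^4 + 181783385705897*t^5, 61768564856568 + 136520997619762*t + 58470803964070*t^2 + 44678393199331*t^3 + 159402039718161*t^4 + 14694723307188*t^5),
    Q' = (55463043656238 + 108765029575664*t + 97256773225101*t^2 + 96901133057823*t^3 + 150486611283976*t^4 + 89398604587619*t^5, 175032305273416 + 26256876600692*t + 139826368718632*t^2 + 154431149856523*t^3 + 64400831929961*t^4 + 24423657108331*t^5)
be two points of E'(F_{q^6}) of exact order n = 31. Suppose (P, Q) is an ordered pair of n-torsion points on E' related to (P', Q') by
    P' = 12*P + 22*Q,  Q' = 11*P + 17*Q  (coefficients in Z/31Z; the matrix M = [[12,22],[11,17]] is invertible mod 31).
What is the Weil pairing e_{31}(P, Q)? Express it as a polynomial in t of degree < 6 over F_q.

e_{31} is bilinear + alternating on E[31], so e_{31}(12*P + 22*Q, 11*P + 17*Q) = e_{31}(P,Q)^(12*17-22*11).
Inverting 24 mod 31: 22. Thus e_{31}(P,Q) = e(P',Q')^{22}.
Double-and-add over 11111: 5-1 doublings, 5-1 additions; each step l_{T,T}/v_{2T} or l_{T,P'}/v at Q'+S for random S.
Miller gives e_{31}(P',Q') = 1159531785242 + 108335440175551*t + 52405086794113*t^2 + 107158199674383*t^3 + 60246820638936*t^4 + 21631528347993*t^5 in F_{189315957583559^6}.
Finally e_{31}(P,Q) = 124699869012420 + 37209810368815*t + 24529614073131*t^2 + 43045454928279*t^3 + 96950331905900*t^4 + 139524716289463*t^5.

124699869012420 + 37209810368815*t + 24529614073131*t^2 + 43045454928279*t^3 + 96950331905900*t^4 + 139524716289463*t^5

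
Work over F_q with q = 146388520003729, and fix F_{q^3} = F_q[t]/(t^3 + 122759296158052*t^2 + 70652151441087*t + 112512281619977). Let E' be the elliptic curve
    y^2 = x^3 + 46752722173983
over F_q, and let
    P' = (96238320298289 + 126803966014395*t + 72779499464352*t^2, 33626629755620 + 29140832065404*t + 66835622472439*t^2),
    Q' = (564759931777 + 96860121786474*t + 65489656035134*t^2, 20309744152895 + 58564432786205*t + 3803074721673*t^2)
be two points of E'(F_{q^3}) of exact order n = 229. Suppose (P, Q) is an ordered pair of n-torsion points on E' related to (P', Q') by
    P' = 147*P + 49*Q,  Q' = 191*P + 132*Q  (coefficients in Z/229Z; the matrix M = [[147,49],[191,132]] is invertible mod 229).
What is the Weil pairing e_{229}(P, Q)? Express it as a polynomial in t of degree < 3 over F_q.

104789266190431 + 88562087915432*t + 57837436938570*t^2

Since e_{229}(P,P)=e_{229}(Q,Q)=1 and e_{229}(Q,P)=e_{229}(P,Q)^{-1}, expanding e_{229}(147*P + 49*Q,191*P + 132*Q) leaves e(P,Q)^det(M).
Hence e(P,Q) = e(P',Q')^{96} where 96 = 198^{-1} mod 229.
Run Miller on y^2=x^3+46752722173983 over F_{146388520003729}: ladder 11100101 (8 bits); e = f_P(D_Q)/f_Q(D_P).
f_P(D_Q)/f_Q(D_P) = 44032910287573 + 43160433956789*t + 52280443039251*t^2.
e_{229}(P,Q) = (44032910287573 + 43160433956789*t + 52280443039251*t^2)^{96} = 104789266190431 + 88562087915432*t + 57837436938570*t^2.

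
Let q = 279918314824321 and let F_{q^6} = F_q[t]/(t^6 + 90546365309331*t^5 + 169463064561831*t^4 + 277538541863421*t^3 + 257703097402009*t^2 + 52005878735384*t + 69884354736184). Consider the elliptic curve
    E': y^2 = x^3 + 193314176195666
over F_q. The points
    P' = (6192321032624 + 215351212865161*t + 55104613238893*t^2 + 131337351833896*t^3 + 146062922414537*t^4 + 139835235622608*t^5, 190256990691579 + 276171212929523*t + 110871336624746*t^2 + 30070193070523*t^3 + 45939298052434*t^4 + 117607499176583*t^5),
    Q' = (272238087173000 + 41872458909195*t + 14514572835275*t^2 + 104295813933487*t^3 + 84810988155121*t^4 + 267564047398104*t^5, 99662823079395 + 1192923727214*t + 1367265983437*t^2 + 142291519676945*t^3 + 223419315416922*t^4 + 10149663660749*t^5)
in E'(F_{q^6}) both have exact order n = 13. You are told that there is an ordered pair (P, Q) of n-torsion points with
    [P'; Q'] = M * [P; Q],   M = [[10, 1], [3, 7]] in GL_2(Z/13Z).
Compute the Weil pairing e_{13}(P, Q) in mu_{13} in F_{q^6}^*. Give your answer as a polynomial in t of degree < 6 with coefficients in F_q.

45444857520877 + 113731975135577*t + 209540024872739*t^2 + 122355449190438*t^3 + 81609079176716*t^4 + 228333226716175*t^5

Under M = [[10,1],[3,7]] in GL_2(Z/13), e_{13}(P',Q') = e_{13}(P,Q)^(10*7-1*3 mod 13).
Hence e(P,Q) = e(P',Q')^{7} where 7 = 2^{-1} mod 13.
Double-and-add over 1101: 4-1 doublings, 3-1 additions; each step l_{T,T}/v_{2T} or l_{T,P'}/v at Q'+S for random S.
The quotient is 238408688134391 + 236308255510675*t + 244873194798804*t^2 + 108520950687894*t^3 + 196703045097803*t^4 + 75300794114392*t^5.
Raise to 7: e(P,Q) = 45444857520877 + 113731975135577*t + 209540024872739*t^2 + 122355449190438*t^3 + 81609079176716*t^4 + 228333226716175*t^5 in mu_{13}.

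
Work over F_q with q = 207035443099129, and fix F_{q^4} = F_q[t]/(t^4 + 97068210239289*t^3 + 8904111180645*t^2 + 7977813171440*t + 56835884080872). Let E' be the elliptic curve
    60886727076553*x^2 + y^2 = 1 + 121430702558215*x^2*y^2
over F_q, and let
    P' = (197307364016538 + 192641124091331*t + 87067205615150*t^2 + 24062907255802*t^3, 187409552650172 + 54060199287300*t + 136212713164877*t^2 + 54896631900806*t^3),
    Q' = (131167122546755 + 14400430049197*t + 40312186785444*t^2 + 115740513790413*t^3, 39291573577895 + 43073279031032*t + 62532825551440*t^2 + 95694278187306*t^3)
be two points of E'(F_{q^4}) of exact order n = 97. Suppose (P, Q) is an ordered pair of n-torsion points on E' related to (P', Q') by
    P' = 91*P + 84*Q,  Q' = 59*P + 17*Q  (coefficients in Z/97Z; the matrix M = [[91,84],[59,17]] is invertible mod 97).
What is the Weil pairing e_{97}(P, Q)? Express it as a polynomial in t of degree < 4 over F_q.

e_{97}(aP+bQ,cP+dQ) = e_{97}(P,Q)^(ad-bc); with (a,b,c,d)=(91,84,59,17) this gives the det-97 law.
So e_{97}(P,Q) = e_{97}(P',Q')^{90}, since 83*90 = 1 mod 97.
Edwards->Montgomery: u=(1+y)/(1-y), v=u/x -> 93670975498607v^2=u^3+19604608915676u^2+u; then x_W=88381727679149u+168409867005214: y^2=x^3+86402391325514.
Build f_{97,P'} and f_{97,Q'} via the 7-bit ladder of 97=1100001_2; evaluate at shifted divisors; quotient in F_{207035443099129^4}.
Miller gives e_{97}(P',Q') = 187559586613179 + 204676651271725*t + 98164236434165*t^2 + 37406578245955*t^3 in F_{207035443099129^4}.
Thus e_{97}(P,Q) = 185053863380411 + 142761200960614*t + 203571931125882*t^2 + 202492093315855*t^3.

185053863380411 + 142761200960614*t + 203571931125882*t^2 + 202492093315855*t^3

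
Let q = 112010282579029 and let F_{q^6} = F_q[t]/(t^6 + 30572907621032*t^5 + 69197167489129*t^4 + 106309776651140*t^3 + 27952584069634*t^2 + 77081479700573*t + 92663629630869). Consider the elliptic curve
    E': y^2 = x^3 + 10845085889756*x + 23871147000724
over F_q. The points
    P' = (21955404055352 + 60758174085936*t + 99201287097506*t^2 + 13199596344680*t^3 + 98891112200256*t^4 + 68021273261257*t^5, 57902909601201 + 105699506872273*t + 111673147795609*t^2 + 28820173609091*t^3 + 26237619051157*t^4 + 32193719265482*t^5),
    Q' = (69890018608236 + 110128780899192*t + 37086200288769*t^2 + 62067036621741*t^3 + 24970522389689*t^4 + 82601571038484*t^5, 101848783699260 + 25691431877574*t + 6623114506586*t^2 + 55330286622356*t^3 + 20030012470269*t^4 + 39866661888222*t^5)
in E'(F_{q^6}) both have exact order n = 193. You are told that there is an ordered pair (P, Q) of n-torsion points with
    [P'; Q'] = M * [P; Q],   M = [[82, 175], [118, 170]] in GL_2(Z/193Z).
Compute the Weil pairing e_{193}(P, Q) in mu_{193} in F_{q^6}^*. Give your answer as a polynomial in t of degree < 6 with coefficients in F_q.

e_{193} is bilinear + alternating on E[193], so e_{193}(82*P + 175*Q, 118*P + 170*Q) = e_{193}(P,Q)^(82*170-175*118).
det M = 82*170 - 175*118 = -6710 = 45 (mod 193); 45^{-1} = 163 (mod 193).
Run Miller on y^2=x^3+10845085889756*x+23871147000724 over F_{112010282579029}: ladder 11000001 (8 bits); e = f_P(D_Q)/f_Q(D_P).
Miller gives e_{193}(P',Q') = 111445357727510 + 89675906416829*t + 30480371126191*t^2 + 24995071105053*t^3 + 54671787765037*t^4 + 94929902800093*t^5 in F_{112010282579029^6}.
Thus e_{193}(P,Q) = 19952256252436 + 78155749538222*t + 29987645608853*t^2 + 7924622165307*t^3 + 39117531943658*t^4 + 35440833508798*t^5.

19952256252436 + 78155749538222*t + 29987645608853*t^2 + 7924622165307*t^3 + 39117531943658*t^4 + 35440833508798*t^5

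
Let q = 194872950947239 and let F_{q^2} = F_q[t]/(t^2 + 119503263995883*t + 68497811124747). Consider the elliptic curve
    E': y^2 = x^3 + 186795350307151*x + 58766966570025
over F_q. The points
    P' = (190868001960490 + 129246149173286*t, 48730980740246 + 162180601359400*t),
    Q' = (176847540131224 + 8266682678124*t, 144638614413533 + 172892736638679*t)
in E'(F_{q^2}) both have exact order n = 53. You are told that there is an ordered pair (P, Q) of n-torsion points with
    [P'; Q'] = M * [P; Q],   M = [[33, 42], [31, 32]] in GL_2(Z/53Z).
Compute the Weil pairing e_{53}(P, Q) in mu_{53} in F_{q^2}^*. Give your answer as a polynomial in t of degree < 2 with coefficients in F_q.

Since e_{53}(P,P)=e_{53}(Q,Q)=1 and e_{53}(Q,P)=e_{53}(P,Q)^{-1}, expanding e_{53}(33*P + 42*Q,31*P + 32*Q) leaves e(P,Q)^det(M).
So e_{53}(P,Q) = e_{53}(P',Q')^{14}, since 19*14 = 1 mod 53.
n = 53 = (110101)_2 (6 bits, wt 4); accumulate f_{53,P'}(Q'+S)/f_{53,P'}(S) along the 5-step ladder.
Miller gives e_{53}(P',Q') = 110151792947564 + 137227079057812*t in F_{194872950947239^2}.
Finally e_{53}(P,Q) = 9091264700640 + 5794185948216*t.

9091264700640 + 5794185948216*t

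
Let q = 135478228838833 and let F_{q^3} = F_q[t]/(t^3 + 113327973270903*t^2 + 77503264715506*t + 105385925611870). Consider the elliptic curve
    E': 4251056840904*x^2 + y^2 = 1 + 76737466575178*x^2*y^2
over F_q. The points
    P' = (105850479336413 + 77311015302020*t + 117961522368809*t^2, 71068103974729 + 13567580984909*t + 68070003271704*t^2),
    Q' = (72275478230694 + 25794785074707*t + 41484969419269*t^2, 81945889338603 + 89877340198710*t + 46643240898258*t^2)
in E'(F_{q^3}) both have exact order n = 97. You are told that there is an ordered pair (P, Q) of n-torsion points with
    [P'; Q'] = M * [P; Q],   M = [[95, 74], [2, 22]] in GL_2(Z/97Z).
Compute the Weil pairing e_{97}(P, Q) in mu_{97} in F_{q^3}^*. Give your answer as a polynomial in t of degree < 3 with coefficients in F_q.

e_{97}(aP+bQ,cP+dQ) = e_{97}(P,Q)^(ad-bc); with (a,b,c,d)=(95,74,2,22) this gives the det-97 law.
Inverting 2 mod 97: 49. Thus e_{97}(P,Q) = e(P',Q')^{49}.
Map (x,y)_Ed via u=(1+y)/(1-y), v=(1+y)/((1-y)x) to Montgomery A=8158168770664,B=127728356916600; then to (a',b')=(78937299913560,105306936901302).
Miller loop for e_{97} over F_{135478228838833^3}: bits of 97 = 1100001; 6 double steps + 2 add steps, l/v at each.
The quotient is 71210420066928 + 24856059076662*t + 109954289571837*t^2.
Thus e_{97}(P,Q) = 56389335415450 + 34619643184670*t + 106765545788576*t^2.

56389335415450 + 34619643184670*t + 106765545788576*t^2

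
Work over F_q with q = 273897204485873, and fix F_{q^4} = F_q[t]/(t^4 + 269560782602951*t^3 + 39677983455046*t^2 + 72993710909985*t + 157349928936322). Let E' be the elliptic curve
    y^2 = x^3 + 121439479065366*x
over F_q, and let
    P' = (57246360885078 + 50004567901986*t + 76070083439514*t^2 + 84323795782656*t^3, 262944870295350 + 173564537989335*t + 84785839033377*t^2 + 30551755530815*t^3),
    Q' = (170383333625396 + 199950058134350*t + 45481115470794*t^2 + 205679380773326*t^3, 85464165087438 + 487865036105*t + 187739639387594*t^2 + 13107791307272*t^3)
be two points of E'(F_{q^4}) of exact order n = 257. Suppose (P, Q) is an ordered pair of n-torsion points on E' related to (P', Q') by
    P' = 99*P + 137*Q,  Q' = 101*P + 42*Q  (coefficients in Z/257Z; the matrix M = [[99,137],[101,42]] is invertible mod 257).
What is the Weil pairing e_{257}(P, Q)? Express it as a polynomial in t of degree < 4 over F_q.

263813156128346 + 6017402053826*t + 254648715191659*t^2 + 158656545530294*t^3

Alternating bilinearity on E[257] (values in mu_{257} in F_{273897204485873^4}) gives e(P',Q') = e(P,Q)^det(M).
det M = 99*42 - 137*101 = -9679 = 87 (mod 257); 87^{-1} = 65 (mod 257).
9-bit Miller (100000001) on E'/F_{273897204485873} with a'=121439479065366, b'=0: accumulate tangent/chord ratios at Q'+S and P'+S'.
e_{257}(P',Q') = 221230458765677 + 159389222009792*t + 242448271186646*t^2 + 190733545746821*t^3.
Thus e_{257}(P,Q) = 263813156128346 + 6017402053826*t + 254648715191659*t^2 + 158656545530294*t^3.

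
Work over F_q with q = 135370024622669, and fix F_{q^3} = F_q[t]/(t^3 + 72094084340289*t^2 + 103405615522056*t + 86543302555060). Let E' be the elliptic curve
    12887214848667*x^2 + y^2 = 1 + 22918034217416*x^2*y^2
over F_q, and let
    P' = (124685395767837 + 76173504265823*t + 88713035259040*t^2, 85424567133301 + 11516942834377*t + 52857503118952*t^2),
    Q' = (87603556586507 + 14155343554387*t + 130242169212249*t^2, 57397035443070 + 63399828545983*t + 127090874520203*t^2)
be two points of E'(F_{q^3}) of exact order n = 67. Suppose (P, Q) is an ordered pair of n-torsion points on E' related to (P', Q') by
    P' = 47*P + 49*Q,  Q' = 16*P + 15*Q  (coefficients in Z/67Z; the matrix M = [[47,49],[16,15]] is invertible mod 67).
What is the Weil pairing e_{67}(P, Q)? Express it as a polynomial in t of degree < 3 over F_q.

132690678989079 + 67214893870760*t + 104157411661508*t^2

Since e_{67}(P,P)=e_{67}(Q,Q)=1 and e_{67}(Q,P)=e_{67}(P,Q)^{-1}, expanding e_{67}(47*P + 49*Q,16*P + 15*Q) leaves e(P,Q)^det(M).
Hence e(P,Q) = e(P',Q')^{39} where 39 = 55^{-1} mod 67.
Edwards->Montgomery: u=(1+y)/(1-y), v=u/x -> 48326388065373v^2=u^3+14152757449071u^2+u; then x_W=31334801313480u+118775895363238: y^2=x^3+91608604852079*x+121339885288494.
Double-and-add over 1000011: 7-1 doublings, 3-1 additions; each step l_{T,T}/v_{2T} or l_{T,P'}/v at Q'+S for random S.
Result: e(P',Q') = 94330947486567 + 62869860561735*t + 32982983278785*t^2.
Finally e_{67}(P,Q) = 132690678989079 + 67214893870760*t + 104157411661508*t^2.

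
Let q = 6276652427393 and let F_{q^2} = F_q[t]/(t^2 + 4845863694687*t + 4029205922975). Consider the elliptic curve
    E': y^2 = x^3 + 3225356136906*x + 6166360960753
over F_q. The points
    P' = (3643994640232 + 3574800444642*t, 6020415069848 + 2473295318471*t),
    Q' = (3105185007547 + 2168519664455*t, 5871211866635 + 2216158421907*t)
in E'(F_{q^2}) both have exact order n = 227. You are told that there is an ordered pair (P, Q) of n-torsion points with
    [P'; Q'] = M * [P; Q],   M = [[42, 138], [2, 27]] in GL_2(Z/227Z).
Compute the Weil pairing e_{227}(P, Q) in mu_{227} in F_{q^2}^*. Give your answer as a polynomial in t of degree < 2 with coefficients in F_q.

3010726591388 + 4855892850327*t

The 227-Weil pairing on E[227] over F_{6276652427393} is alternating-bilinear: e_{227}(P',Q') = e_{227}(P,Q)^det(M).
So e_{227}(P,Q) = e_{227}(P',Q')^{59}, since 177*59 = 1 mod 227.
Run Miller on y^2=x^3+3225356136906*x+6166360960753 over F_{6276652427393}: ladder 11100011 (8 bits); e = f_P(D_Q)/f_Q(D_P).
e_{227}(P',Q') = 1283941210684 + 4263234015307*t.
Thus e_{227}(P,Q) = 3010726591388 + 4855892850327*t.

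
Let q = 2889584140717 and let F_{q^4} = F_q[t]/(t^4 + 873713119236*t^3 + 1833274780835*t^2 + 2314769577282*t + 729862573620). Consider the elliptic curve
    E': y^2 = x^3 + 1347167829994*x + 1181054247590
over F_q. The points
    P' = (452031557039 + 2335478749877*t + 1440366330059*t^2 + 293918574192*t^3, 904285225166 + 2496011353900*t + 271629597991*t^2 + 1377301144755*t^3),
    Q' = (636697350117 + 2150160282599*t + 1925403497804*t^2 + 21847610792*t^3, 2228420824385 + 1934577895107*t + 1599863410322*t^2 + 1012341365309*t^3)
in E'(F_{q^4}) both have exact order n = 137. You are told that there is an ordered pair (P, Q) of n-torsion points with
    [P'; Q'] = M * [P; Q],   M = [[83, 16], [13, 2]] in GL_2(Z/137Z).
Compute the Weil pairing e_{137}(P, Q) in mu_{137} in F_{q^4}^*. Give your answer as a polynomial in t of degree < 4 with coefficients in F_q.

1651162842468 + 821483973435*t + 2811214676175*t^2 + 383887188069*t^3

The 137-Weil pairing on E[137] over F_{2889584140717} is alternating-bilinear: e_{137}(P',Q') = e_{137}(P,Q)^det(M).
So e_{137}(P,Q) = e_{137}(P',Q')^{75}, since 95*75 = 1 mod 137.
Double-and-add over 10001001: 8-1 doublings, 3-1 additions; each step l_{T,T}/v_{2T} or l_{T,P'}/v at Q'+S for random S.
Result: e(P',Q') = 1871176585559 + 74315423010*t + 2736967728718*t^2 + 1616038970819*t^3.
Thus e_{137}(P,Q) = 1651162842468 + 821483973435*t + 2811214676175*t^2 + 383887188069*t^3.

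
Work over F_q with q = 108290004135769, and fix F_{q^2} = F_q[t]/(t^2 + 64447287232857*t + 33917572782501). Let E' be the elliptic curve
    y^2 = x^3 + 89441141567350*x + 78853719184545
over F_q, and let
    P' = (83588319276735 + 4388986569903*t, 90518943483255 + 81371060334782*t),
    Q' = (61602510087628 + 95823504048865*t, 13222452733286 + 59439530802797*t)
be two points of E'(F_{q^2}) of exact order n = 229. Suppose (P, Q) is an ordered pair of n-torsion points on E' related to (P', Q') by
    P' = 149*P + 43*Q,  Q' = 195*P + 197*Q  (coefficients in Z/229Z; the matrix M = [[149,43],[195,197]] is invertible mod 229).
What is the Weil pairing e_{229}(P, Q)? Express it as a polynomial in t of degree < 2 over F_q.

84793244153175 + 12841745707530*t

e_{229}(aP+bQ,cP+dQ) = e_{229}(P,Q)^(ad-bc); with (a,b,c,d)=(149,43,195,197) this gives the det-229 law.
So e_{229}(P,Q) = e_{229}(P',Q')^{158}, since 129*158 = 1 mod 229.
Miller loop for e_{229} over F_{108290004135769^2}: bits of 229 = 11100101; 7 double steps + 4 add steps, l/v at each.
e_{229}(P',Q') = 44362049484976 + 69668158562471*t.
Raise to 158: e(P,Q) = 84793244153175 + 12841745707530*t in mu_{229}.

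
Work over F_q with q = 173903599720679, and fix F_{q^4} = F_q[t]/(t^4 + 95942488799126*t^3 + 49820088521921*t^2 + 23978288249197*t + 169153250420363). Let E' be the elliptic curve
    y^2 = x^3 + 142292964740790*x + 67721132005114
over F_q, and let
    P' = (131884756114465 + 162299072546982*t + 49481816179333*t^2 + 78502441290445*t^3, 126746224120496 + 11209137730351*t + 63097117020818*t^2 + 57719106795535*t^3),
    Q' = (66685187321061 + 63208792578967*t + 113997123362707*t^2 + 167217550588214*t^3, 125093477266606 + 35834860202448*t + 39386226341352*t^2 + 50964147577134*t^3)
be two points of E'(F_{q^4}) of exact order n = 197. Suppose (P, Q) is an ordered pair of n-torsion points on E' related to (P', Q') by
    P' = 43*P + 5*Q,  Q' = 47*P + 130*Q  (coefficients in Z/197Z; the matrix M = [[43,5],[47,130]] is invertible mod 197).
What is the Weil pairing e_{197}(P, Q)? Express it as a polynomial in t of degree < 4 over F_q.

Under M = [[43,5],[47,130]] in GL_2(Z/197), e_{197}(P',Q') = e_{197}(P,Q)^(43*130-5*47 mod 197).
det(M) mod 197 = 36; its inverse in (Z/197)^* is 104 (check: 36*104 mod 197 = 1).
Miller loop for e_{197} over F_{173903599720679^4}: bits of 197 = 11000101; 7 double steps + 3 add steps, l/v at each.
Miller gives e_{197}(P',Q') = 24015783967308 + 48210827601618*t + 112120774942544*t^2 + 68161466920746*t^3 in F_{173903599720679^4}.
Hence e(P,Q) = 154605071566298 + 142262039631041*t + 84559677177848*t^2 + 38035227088264*t^3 in F_{173903599720679^4}^*.

154605071566298 + 142262039631041*t + 84559677177848*t^2 + 38035227088264*t^3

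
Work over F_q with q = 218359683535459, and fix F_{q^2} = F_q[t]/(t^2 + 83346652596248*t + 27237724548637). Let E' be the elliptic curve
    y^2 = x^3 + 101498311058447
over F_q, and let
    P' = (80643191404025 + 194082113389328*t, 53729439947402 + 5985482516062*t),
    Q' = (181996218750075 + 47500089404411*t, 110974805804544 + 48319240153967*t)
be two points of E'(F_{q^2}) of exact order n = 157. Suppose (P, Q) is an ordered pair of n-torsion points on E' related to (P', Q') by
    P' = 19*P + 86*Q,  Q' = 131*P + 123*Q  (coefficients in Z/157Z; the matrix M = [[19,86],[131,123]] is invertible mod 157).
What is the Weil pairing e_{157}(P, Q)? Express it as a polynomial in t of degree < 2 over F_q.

62636990379481 + 114235792530628*t

Alternating bilinearity on E[157] (values in mu_{157} in F_{218359683535459^2}) gives e(P',Q') = e(P,Q)^det(M).
det M = 19*123 - 86*131 = -8929 = 20 (mod 157); 20^{-1} = 55 (mod 157).
n = 157 = (10011101)_2 (8 bits, wt 5); accumulate f_{157,P'}(Q'+S)/f_{157,P'}(S) along the 7-step ladder.
e_{157}(P',Q') = 29032992640558 + 15261270143407*t.
Raise to 55: e(P,Q) = 62636990379481 + 114235792530628*t in mu_{157}.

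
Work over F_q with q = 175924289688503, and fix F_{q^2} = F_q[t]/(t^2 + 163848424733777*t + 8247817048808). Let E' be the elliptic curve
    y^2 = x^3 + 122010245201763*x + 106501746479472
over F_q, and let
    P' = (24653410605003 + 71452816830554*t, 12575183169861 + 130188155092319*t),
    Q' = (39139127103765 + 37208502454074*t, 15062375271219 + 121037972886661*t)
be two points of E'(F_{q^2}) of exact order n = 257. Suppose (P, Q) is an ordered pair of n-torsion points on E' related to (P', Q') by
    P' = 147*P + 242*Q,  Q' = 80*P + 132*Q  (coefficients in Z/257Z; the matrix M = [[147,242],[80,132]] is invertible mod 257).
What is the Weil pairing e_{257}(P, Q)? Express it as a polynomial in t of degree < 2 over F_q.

Alternating bilinearity on E[257] (values in mu_{257} in F_{175924289688503^2}) gives e(P',Q') = e(P,Q)^det(M).
det(M) mod 257 = 44; its inverse in (Z/257)^* is 111 (check: 44*111 mod 257 = 1).
n = 257 = (100000001)_2 (9 bits, wt 2); accumulate f_{257,P'}(Q'+S)/f_{257,P'}(S) along the 8-step ladder.
Result: e(P',Q') = 173028601982184 + 5211955343119*t.
(173028601982184 + 5211955343119*t)^{111} mod (175924289688503,f) = 7883593427677 + 112054044470046*t.

7883593427677 + 112054044470046*t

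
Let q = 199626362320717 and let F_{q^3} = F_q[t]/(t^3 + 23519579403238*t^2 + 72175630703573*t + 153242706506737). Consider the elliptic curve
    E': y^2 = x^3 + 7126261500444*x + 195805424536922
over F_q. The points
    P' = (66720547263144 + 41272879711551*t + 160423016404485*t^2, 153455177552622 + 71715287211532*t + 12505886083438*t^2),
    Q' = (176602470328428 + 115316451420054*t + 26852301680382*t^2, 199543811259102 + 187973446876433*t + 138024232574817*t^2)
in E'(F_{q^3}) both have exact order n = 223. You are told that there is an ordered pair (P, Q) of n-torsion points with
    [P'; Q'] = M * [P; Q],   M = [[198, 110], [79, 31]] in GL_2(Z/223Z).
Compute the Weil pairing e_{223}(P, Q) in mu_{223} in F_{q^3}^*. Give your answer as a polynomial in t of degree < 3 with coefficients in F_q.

5684247135164 + 74137487514316*t + 133328283257334*t^2

e_{223} is bilinear + alternating on E[223], so e_{223}(198*P + 110*Q, 79*P + 31*Q) = e_{223}(P,Q)^(198*31-110*79).
Inverting 124 mod 223: 9. Thus e_{223}(P,Q) = e(P',Q')^{9}.
Run Miller on y^2=x^3+7126261500444*x+195805424536922 over F_{199626362320717}: ladder 11011111 (8 bits); e = f_P(D_Q)/f_Q(D_P).
The quotient is 54039106011536 + 196008036650379*t + 41560170562109*t^2.
Finally e_{223}(P,Q) = 5684247135164 + 74137487514316*t + 133328283257334*t^2.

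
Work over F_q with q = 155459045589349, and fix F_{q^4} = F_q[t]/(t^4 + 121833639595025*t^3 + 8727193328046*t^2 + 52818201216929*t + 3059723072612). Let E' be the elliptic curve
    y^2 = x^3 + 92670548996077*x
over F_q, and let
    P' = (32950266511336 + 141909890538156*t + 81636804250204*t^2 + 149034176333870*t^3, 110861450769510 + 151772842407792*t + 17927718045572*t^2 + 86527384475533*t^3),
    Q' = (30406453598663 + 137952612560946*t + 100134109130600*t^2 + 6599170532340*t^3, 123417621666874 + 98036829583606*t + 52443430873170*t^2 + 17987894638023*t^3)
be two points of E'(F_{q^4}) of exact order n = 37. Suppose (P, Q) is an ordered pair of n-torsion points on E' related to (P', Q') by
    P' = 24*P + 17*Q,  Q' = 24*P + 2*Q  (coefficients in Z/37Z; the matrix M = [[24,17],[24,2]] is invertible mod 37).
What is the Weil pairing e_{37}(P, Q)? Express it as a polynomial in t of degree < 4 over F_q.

66428555298191 + 109487894654433*t + 122163157699030*t^2 + 77926795938526*t^3

e_{37} is bilinear + alternating on E[37], so e_{37}(24*P + 17*Q, 24*P + 2*Q) = e_{37}(P,Q)^(24*2-17*24).
det(M) mod 37 = 10; its inverse in (Z/37)^* is 26 (check: 10*26 mod 37 = 1).
n = 37 = (100101)_2 (6 bits, wt 3); accumulate f_{37,P'}(Q'+S)/f_{37,P'}(S) along the 5-step ladder.
e_{37}(P',Q') = 147713167578021 + 11348522782557*t + 132302046708706*t^2 + 147442693201090*t^3.
Raise to 26: e(P,Q) = 66428555298191 + 109487894654433*t + 122163157699030*t^2 + 77926795938526*t^3 in mu_{37}.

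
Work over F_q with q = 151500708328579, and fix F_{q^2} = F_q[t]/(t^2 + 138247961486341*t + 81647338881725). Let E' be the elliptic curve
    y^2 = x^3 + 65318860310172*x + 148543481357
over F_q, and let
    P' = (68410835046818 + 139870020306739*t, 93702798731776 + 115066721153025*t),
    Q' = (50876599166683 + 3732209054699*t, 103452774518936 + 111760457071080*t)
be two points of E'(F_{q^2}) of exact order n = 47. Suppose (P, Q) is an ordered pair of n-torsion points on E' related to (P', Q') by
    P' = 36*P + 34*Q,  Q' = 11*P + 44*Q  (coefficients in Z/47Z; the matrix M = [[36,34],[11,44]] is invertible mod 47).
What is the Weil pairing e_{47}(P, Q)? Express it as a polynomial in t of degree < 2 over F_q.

26910161679978 + 103976530161144*t

e_{47}(aP+bQ,cP+dQ) = e_{47}(P,Q)^(ad-bc); with (a,b,c,d)=(36,34,11,44) this gives the det-47 law.
det(M) mod 47 = 35; its inverse in (Z/47)^* is 43 (check: 35*43 mod 47 = 1).
Build f_{47,P'} and f_{47,Q'} via the 6-bit ladder of 47=101111_2; evaluate at shifted divisors; quotient in F_{151500708328579^2}.
f_P(D_Q)/f_Q(D_P) = 18303856165702 + 134465305782860*t.
e_{47}(P,Q) = (18303856165702 + 134465305782860*t)^{43} = 26910161679978 + 103976530161144*t.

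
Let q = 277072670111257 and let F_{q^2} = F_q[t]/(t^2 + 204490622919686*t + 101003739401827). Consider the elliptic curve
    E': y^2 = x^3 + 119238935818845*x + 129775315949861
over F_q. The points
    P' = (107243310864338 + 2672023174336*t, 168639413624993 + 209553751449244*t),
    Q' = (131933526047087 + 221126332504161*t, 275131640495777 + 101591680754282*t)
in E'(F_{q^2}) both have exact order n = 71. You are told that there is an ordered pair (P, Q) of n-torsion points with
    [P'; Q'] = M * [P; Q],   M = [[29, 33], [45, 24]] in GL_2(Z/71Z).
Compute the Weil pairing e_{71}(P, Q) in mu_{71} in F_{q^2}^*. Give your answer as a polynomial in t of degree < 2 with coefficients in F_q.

Under M = [[29,33],[45,24]] in GL_2(Z/71), e_{71}(P',Q') = e_{71}(P,Q)^(29*24-33*45 mod 71).
det M = 29*24 - 33*45 = -789 = 63 (mod 71); 63^{-1} = 62 (mod 71).
n = 71 = (1000111)_2 (7 bits, wt 4); accumulate f_{71,P'}(Q'+S)/f_{71,P'}(S) along the 6-step ladder.
Result: e(P',Q') = 4032701741632 + 6302096337931*t.
Finally e_{71}(P,Q) = 81970333741068 + 239345723357195*t.

81970333741068 + 239345723357195*t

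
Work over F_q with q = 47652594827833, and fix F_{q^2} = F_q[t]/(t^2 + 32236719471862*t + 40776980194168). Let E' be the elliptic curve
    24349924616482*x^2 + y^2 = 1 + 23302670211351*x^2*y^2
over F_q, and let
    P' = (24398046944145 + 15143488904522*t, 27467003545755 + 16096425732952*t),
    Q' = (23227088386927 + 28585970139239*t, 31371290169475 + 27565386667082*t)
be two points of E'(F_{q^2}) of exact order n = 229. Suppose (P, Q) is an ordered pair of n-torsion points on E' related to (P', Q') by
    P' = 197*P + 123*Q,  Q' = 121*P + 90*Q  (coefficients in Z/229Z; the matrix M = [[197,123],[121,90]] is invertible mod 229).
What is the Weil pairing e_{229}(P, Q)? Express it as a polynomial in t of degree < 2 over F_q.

Alternating bilinearity on E[229] (values in mu_{229} in F_{47652594827833^2}) gives e(P',Q') = e(P,Q)^det(M).
Hence e(P,Q) = e(P',Q')^{192} where 192 = 99^{-1} mod 229.
Map (x,y)_Ed via u=(1+y)/(1-y), v=(1+y)/((1-y)x) to Montgomery A=0,B=38184834019676; then to (a',b')=(12311960104613,0).
Build f_{229,P'} and f_{229,Q'} via the 8-bit ladder of 229=11100101_2; evaluate at shifted divisors; quotient in F_{47652594827833^2}.
The quotient is 38974497136711 + 30501186669700*t.
Hence e(P,Q) = 39884802509821 + 8316009241592*t in F_{47652594827833^2}^*.

39884802509821 + 8316009241592*t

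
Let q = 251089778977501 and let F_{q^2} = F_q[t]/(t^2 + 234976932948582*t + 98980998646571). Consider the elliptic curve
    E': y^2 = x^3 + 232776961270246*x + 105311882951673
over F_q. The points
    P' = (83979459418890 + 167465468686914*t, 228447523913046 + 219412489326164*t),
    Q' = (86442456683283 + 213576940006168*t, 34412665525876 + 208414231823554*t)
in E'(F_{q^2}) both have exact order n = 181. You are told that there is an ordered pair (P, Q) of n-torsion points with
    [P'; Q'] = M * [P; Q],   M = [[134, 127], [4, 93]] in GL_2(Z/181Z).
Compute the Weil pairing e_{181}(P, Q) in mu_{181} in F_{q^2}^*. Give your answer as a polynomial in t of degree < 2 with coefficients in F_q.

5767161561093 + 109935638365888*t

The 181-Weil pairing on E[181] over F_{251089778977501} is alternating-bilinear: e_{181}(P',Q') = e_{181}(P,Q)^det(M).
134*93 - 127*4 = 11954; reduced mod 181: det = 8, inverse 68.
Miller loop for e_{181} over F_{251089778977501^2}: bits of 181 = 10110101; 7 double steps + 4 add steps, l/v at each.
e_{181}(P',Q') = 72691191311746 + 16119971484052*t.
Finally e_{181}(P,Q) = 5767161561093 + 109935638365888*t.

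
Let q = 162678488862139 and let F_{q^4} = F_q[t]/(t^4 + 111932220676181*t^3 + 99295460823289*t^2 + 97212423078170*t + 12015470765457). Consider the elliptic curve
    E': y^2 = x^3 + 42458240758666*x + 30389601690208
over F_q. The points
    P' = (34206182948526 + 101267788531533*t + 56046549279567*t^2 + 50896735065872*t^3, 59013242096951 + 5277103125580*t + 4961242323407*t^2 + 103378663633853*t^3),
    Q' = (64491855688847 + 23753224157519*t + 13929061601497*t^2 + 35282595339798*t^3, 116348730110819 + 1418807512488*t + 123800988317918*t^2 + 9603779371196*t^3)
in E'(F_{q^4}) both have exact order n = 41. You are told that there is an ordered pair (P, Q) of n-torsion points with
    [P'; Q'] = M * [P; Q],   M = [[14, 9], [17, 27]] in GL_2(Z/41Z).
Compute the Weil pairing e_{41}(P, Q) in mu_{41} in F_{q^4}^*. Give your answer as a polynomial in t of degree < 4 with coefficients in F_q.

The 41-Weil pairing on E[41] over F_{162678488862139} is alternating-bilinear: e_{41}(P',Q') = e_{41}(P,Q)^det(M).
Inverting 20 mod 41: 39. Thus e_{41}(P,Q) = e(P',Q')^{39}.
Build f_{41,P'} and f_{41,Q'} via the 6-bit ladder of 41=101001_2; evaluate at shifted divisors; quotient in F_{162678488862139^4}.
Miller gives e_{41}(P',Q') = 106637119320807 + 70073156977701*t + 46498942198341*t^2 + 95263825502408*t^3 in F_{162678488862139^4}.
e_{41}(P,Q) = (106637119320807 + 70073156977701*t + 46498942198341*t^2 + 95263825502408*t^3)^{39} = 64427633295324 + 99786680382248*t + 91700242161240*t^2 + 96293708889885*t^3.

64427633295324 + 99786680382248*t + 91700242161240*t^2 + 96293708889885*t^3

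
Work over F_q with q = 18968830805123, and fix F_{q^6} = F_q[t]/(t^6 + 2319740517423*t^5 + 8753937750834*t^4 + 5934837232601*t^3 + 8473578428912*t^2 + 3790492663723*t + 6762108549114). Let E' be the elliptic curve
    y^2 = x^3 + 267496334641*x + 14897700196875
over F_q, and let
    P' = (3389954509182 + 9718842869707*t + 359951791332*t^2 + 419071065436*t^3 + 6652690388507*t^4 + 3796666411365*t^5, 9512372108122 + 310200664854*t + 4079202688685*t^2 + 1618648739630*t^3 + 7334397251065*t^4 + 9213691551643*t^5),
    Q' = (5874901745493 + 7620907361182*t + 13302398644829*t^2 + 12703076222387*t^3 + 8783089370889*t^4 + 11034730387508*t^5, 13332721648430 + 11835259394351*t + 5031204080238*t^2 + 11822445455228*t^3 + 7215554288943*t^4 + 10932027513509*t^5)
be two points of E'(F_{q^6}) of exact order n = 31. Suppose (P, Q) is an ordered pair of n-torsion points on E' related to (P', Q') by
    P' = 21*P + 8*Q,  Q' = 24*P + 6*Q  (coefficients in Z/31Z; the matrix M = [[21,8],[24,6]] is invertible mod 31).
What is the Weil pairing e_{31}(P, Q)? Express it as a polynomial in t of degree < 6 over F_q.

15632433537830 + 4691507640785*t + 4852288404413*t^2 + 1851115712075*t^3 + 7209164117040*t^4 + 11312763989710*t^5

e_{31}(aP+bQ,cP+dQ) = e_{31}(P,Q)^(ad-bc); with (a,b,c,d)=(21,8,24,6) this gives the det-31 law.
Hence e(P,Q) = e(P',Q')^{23} where 23 = 27^{-1} mod 31.
Run Miller on y^2=x^3+267496334641*x+14897700196875 over F_{18968830805123}: ladder 11111 (5 bits); e = f_P(D_Q)/f_Q(D_P).
So e_{31}(P',Q') = 16943285680461 + 12263357159413*t + 4701740311623*t^2 + 614972169082*t^3 + 17825483671334*t^4 + 16309152624477*t^5.
(16943285680461 + 12263357159413*t + 4701740311623*t^2 + 614972169082*t^3 + 17825483671334*t^4 + 16309152624477*t^5)^{23} mod (18968830805123,f) = 15632433537830 + 4691507640785*t + 4852288404413*t^2 + 1851115712075*t^3 + 7209164117040*t^4 + 11312763989710*t^5.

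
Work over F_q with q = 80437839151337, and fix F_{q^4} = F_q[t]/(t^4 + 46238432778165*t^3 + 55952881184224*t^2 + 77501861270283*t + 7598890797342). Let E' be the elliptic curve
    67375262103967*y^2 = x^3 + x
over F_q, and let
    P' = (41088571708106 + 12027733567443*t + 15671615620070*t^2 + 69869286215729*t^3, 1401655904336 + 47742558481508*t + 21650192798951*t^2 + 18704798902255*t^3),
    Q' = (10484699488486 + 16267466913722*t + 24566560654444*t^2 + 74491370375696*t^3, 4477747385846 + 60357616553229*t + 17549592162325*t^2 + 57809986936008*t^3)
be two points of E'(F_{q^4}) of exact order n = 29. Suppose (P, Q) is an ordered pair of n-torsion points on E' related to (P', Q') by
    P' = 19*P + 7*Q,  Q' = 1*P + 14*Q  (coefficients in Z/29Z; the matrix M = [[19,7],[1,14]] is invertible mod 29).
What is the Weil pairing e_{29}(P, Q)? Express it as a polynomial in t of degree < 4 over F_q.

17338743259952 + 316609747134*t + 24641526381127*t^2 + 59959566331837*t^3

Under M = [[19,7],[1,14]] in GL_2(Z/29), e_{29}(P',Q') = e_{29}(P,Q)^(19*14-7*1 mod 29).
19*14 - 7*1 = 259; reduced mod 29: det = 27, inverse 14.
Set x_W=3728186198179*u, y_W=3728186198179*v; then E': y_W^2=x_W^3+4324284028986*x_W.
n = 29 = (11101)_2 (5 bits, wt 4); accumulate f_{29,P'}(Q'+S)/f_{29,P'}(S) along the 4-step ladder.
e_{29}(P',Q') = 31819427550501 + 15426066776366*t + 42881480757216*t^2 + 45615618719230*t^3.
Finally e_{29}(P,Q) = 17338743259952 + 316609747134*t + 24641526381127*t^2 + 59959566331837*t^3.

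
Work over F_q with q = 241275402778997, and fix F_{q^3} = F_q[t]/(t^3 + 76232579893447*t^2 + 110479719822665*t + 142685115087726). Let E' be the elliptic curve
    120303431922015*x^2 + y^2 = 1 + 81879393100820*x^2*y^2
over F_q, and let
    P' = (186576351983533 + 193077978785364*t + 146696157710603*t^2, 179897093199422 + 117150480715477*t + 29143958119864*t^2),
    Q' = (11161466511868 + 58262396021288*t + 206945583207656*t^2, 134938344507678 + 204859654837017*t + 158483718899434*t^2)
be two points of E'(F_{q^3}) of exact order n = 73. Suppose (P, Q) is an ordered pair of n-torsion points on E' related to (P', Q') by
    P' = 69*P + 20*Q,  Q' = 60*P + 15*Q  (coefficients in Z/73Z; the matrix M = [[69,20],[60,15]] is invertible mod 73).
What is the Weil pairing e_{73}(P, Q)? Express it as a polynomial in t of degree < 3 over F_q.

191869605495608 + 229967698975759*t + 192749870878057*t^2

e_{73} is bilinear + alternating on E[73], so e_{73}(69*P + 20*Q, 60*P + 15*Q) = e_{73}(P,Q)^(69*15-20*60).
det M = 69*15 - 20*60 = -165 = 54 (mod 73); 54^{-1} = 23 (mod 73).
Edwards->Montgomery: u=(1+y)/(1-y), v=u/x -> 139071103105876v^2=u^3+159980392887105u^2+u; then x_W=69924860400048u+234759973152970: y^2=x^3+189402686495469*x+231298046244196.
n = 73 = (1001001)_2 (7 bits, wt 3); accumulate f_{73,P'}(Q'+S)/f_{73,P'}(S) along the 6-step ladder.
f_P(D_Q)/f_Q(D_P) = 77558570626163 + 39262814374947*t + 107270281809293*t^2.
(77558570626163 + 39262814374947*t + 107270281809293*t^2)^{23} mod (241275402778997,f) = 191869605495608 + 229967698975759*t + 192749870878057*t^2.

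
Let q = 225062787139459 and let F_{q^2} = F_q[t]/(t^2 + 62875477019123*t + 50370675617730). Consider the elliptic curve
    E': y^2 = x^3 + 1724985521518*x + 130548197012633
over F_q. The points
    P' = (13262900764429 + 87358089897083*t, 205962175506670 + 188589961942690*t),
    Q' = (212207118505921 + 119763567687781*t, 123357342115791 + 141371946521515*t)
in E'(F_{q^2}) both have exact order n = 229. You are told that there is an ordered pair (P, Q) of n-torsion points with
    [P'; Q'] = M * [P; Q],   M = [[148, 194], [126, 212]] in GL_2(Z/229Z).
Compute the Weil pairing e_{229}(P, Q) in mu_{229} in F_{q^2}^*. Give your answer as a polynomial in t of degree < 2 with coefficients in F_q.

47881915337934 + 198360191076275*t

Under M = [[148,194],[126,212]] in GL_2(Z/229), e_{229}(P',Q') = e_{229}(P,Q)^(148*212-194*126 mod 229).
Inverting 62 mod 229: 181. Thus e_{229}(P,Q) = e(P',Q')^{181}.
Run Miller on y^2=x^3+1724985521518*x+130548197012633 over F_{225062787139459}: ladder 11100101 (8 bits); e = f_P(D_Q)/f_Q(D_P).
The quotient is 51058765611014 + 28914302690794*t.
Finally e_{229}(P,Q) = 47881915337934 + 198360191076275*t.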